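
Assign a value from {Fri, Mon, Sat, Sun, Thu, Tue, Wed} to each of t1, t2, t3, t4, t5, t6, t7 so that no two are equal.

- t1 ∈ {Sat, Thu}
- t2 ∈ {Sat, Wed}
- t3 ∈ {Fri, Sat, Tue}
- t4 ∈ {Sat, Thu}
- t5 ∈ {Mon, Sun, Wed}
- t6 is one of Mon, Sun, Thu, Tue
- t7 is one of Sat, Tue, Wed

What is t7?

Among the 7 variables, Fri fits only t3 (and all 7 values in {Fri, Mon, Sat, Sun, Thu, Tue, Wed} must be used), so t3 = Fri.
t1 and t4 between them cover only {Sat, Thu} — a naked pair. Remove those values from t2, t6, t7.
That leaves t2 = Wed. Eliminate Wed elsewhere: t5, t7.
So t7 = Tue.

Tue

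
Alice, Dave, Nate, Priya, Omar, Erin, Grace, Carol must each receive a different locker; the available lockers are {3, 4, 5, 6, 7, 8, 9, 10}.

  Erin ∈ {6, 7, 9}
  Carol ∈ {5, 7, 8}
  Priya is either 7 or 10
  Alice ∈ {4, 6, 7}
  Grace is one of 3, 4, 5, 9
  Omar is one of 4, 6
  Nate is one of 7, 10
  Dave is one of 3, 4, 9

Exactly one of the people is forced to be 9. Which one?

Erin

Among the 8 variables, 8 fits only Carol (and all 8 values in {3, 4, 5, 6, 7, 8, 9, 10} must be used), so Carol = 8.
The 7 still-open variables draw from only 7 values {3, 4, 5, 6, 7, 9, 10}, so each is used; only Grace can be 5, hence Grace = 5.
Among the 6 still-open variables, 3 fits only Dave (and all 6 values in {3, 4, 6, 7, 9, 10} must be used), so Dave = 3.
The 5 still-open variables draw from only 5 values {4, 6, 7, 9, 10}, so each is used; only Erin can be 9, hence Erin = 9.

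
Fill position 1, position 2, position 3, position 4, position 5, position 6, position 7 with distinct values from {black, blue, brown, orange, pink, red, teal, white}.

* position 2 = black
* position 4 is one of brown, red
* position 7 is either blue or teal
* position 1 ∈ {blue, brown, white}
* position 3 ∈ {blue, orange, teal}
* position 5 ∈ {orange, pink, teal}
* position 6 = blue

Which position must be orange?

position 2's domain is down to {black}, so position 2 = black.
position 6's domain is down to {blue}, so position 6 = blue. Strike blue from position 1, position 3, position 7.
That leaves position 7 = teal. Strike teal from position 3, position 5.
So orange goes to position 3.

position 3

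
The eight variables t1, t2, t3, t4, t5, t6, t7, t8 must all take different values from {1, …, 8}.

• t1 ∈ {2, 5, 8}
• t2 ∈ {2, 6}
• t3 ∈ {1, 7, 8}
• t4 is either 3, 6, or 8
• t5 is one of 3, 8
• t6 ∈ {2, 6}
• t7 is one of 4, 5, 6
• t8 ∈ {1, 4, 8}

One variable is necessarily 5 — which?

Among the 8 variables, 7 fits only t3 (and all 8 values in {1, 2, 3, 4, 5, 6, 7, 8} must be used), so t3 = 7.
The 7 still-open variables together cover exactly {1, 2, 3, 4, 5, 6, 8} — 7 values for 7 variables — and 1 appears only in t8's list, so t8 = 1.
The 6 still-open variables draw from only 6 values {2, 3, 4, 5, 6, 8}, so each is used; only t7 can be 4, hence t7 = 4.
Among the 5 still-open variables, 5 fits only t1 (and all 5 values in {2, 3, 5, 6, 8} must be used), so t1 = 5.

t1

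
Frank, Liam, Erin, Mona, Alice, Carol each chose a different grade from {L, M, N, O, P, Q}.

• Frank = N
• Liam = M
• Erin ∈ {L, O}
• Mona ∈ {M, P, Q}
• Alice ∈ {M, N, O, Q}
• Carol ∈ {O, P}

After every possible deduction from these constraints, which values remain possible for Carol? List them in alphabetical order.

O, P

Frank must be N (only option left). Eliminate N elsewhere: Alice.
Liam has just one choice, so Liam = M. So Mona, Alice can't be M.
The 4 still-open variables together cover exactly {L, O, P, Q} — 4 values for 4 variables — and L appears only in Erin's list, so Erin = L.
No further eliminations apply; Carol can still be any of O, P.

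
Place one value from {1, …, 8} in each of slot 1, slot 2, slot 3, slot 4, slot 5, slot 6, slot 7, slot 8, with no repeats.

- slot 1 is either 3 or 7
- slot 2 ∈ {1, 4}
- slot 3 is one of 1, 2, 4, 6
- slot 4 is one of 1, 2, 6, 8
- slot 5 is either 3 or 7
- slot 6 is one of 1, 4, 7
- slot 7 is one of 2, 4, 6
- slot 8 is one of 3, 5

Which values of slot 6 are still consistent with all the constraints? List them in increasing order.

1, 4

The 8 variables together cover exactly {1, 2, 3, 4, 5, 6, 7, 8} — 8 values for 8 variables — and 5 appears only in slot 8's list, so slot 8 = 5.
The 7 still-open variables together cover exactly {1, 2, 3, 4, 6, 7, 8} — 7 values for 7 variables — and 8 appears only in slot 4's list, so slot 4 = 8.
slot 1 and slot 5 share exactly the 2 values {3, 7}; by pigeonhole those values go to them, so strike 3, 7 from slot 6.
The 2 variables slot 2 and slot 6 are confined to {1, 4}, which locks those values in; drop them from slot 3, slot 7.
No further eliminations apply; slot 6 can still be any of 1, 4.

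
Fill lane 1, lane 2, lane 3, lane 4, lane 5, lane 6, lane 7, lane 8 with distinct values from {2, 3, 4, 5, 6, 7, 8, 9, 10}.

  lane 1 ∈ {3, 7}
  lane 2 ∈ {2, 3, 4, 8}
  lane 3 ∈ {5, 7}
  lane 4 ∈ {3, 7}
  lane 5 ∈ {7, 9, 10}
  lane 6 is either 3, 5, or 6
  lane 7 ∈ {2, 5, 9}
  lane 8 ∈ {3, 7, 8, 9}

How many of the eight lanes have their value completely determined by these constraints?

2

The 2 variables lane 1 and lane 4 are confined to {3, 7}, which locks those values in; drop them from lane 2, lane 3, lane 5, lane 6, lane 8.
lane 3's domain is down to {5}, so lane 3 = 5. So lane 6, lane 7 can't be 5.
lane 6 must be 6 (only option left).
Determined: lane 3=5, lane 6=6. The other lanes each still have more than one consistent value. That makes 2.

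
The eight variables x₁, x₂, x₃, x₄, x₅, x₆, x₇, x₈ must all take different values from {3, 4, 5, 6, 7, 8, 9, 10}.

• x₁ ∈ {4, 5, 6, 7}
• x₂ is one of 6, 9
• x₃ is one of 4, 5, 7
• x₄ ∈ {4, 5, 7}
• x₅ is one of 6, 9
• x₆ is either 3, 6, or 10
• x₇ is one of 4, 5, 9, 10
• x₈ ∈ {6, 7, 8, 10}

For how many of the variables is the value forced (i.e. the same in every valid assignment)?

3

Among the 8 variables, 3 fits only x₆ (and all 8 values in {3, 4, 5, 6, 7, 8, 9, 10} must be used), so x₆ = 3.
Among the 7 still-open variables, 8 fits only x₈ (and all 7 values in {4, 5, 6, 7, 8, 9, 10} must be used), so x₈ = 8.
The 6 still-open variables draw from only 6 values {4, 5, 6, 7, 9, 10}, so each is used; only x₇ can be 10, hence x₇ = 10.
x₂ and x₅ share exactly the 2 values {6, 9}; by pigeonhole those values go to them, so strike 6, 9 from x₁.
Determined: x₆=3, x₇=10, x₈=8. The other variables each still have more than one consistent value. That makes 3.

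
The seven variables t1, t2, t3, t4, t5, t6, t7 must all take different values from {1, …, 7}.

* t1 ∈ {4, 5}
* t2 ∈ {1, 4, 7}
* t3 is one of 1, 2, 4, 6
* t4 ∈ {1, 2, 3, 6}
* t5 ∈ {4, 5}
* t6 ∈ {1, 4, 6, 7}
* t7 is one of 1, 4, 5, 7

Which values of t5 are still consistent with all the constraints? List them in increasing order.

4, 5

The 7 variables draw from only 7 values {1, 2, 3, 4, 5, 6, 7}, so each is used; only t4 can be 3, hence t4 = 3.
The 6 still-open variables together cover exactly {1, 2, 4, 5, 6, 7} — 6 values for 6 variables — and 2 appears only in t3's list, so t3 = 2.
The 5 still-open variables draw from only 5 values {1, 4, 5, 6, 7}, so each is used; only t6 can be 6, hence t6 = 6.
t1 and t5 between them cover only {4, 5} — a naked pair. Remove those values from t2, t7.
No further eliminations apply; t5 can still be any of 4, 5.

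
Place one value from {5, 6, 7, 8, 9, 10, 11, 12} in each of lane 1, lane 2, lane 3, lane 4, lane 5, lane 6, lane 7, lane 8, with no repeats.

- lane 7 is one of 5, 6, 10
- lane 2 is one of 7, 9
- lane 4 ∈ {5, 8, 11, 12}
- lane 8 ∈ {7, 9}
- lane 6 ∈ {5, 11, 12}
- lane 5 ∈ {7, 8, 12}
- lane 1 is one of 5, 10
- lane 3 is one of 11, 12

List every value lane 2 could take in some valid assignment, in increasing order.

7, 9

The 8 variables draw from only 8 values {5, 6, 7, 8, 9, 10, 11, 12}, so each is used; only lane 7 can be 6, hence lane 7 = 6.
Among the 7 still-open variables, 10 fits only lane 1 (and all 7 values in {5, 7, 8, 9, 10, 11, 12} must be used), so lane 1 = 10.
The 2 variables lane 2 and lane 8 are confined to {7, 9}, which locks those values in; drop them from lane 5.
No further eliminations apply; lane 2 can still be any of 7, 9.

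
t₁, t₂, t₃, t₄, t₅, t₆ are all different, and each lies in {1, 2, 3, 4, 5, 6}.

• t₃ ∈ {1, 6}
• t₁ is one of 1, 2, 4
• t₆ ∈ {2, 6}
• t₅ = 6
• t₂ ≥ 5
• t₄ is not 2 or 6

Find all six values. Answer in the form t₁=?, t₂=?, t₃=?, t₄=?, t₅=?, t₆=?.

t₁=4, t₂=5, t₃=1, t₄=3, t₅=6, t₆=2

t₅ must be 6 (only option left). Strike 6 from t₂, t₃, t₆.
t₆'s domain is down to {2}, so t₆ = 2. Strike 2 from t₁.
That leaves t₂ = 5. So t₄ can't be 5.
t₃'s domain is down to {1}, so t₃ = 1. Remove 1 from t₁, t₄.
That leaves t₁ = 4. So t₄ can't be 4.
t₄ has just one choice, so t₄ = 3.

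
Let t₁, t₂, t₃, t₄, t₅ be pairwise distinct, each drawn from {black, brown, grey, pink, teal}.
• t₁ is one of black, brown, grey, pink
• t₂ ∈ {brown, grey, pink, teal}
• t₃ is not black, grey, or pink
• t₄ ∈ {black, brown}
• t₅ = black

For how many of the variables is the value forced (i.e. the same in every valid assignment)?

t₅'s domain is down to {black}, so t₅ = black. So t₁, t₄ can't be black.
t₄'s domain is down to {brown}, so t₄ = brown. Strike brown from t₁, t₂, t₃.
t₃ has just one choice, so t₃ = teal. So t₂ can't be teal.
Determined: t₃=teal, t₄=brown, t₅=black. The other variables each still have more than one consistent value. That makes 3.

3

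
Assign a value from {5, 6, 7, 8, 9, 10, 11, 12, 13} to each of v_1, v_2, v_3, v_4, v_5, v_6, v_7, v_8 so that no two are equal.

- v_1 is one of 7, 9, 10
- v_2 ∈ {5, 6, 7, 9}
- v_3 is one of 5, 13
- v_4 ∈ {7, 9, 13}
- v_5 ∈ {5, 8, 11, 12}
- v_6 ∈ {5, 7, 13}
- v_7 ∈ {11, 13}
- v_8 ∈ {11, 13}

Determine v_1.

v_7 and v_8 between them cover only {11, 13} — a naked pair. Remove those values from v_3, v_4, v_5, v_6.
v_3 must be 5 (only option left). Eliminate 5 elsewhere: v_2, v_5, v_6.
v_6's domain is down to {7}, so v_6 = 7. So v_1, v_2, v_4 can't be 7.
That leaves v_4 = 9. Eliminate 9 elsewhere: v_1, v_2.
So v_1 = 10.

10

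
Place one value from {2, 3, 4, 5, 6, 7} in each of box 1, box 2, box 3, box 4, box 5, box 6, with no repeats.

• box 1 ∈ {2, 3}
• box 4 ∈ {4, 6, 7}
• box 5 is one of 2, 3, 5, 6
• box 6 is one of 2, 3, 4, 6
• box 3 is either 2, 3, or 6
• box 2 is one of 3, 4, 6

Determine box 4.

Among the 6 variables, 5 fits only box 5 (and all 6 values in {2, 3, 4, 5, 6, 7} must be used), so box 5 = 5.
The 5 still-open variables draw from only 5 values {2, 3, 4, 6, 7}, so each is used; only box 4 can be 7, hence box 4 = 7.

7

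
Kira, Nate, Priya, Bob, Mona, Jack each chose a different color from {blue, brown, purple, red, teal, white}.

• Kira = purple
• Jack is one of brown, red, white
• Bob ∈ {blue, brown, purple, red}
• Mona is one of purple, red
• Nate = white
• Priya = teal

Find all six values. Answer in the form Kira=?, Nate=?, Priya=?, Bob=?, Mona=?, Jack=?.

Kira=purple, Nate=white, Priya=teal, Bob=blue, Mona=red, Jack=brown

Kira's domain is down to {purple}, so Kira = purple. So Bob, Mona can't be purple.
Nate has just one choice, so Nate = white. Eliminate white elsewhere: Jack.
Priya's domain is down to {teal}, so Priya = teal.
That leaves Mona = red. Strike red from Bob, Jack.
Jack's domain is down to {brown}, so Jack = brown. Strike brown from Bob.
Bob must be blue (only option left).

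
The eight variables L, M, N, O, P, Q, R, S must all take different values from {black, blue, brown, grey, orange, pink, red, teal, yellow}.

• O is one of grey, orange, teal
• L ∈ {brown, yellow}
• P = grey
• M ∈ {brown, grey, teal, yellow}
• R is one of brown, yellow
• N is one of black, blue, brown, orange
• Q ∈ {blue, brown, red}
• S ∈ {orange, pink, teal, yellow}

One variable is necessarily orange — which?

O

P must be grey (only option left). Strike grey from M, O.
L and R between them cover only {brown, yellow} — a naked pair. Remove those values from M, N, Q, S.
M has just one choice, so M = teal. Remove teal from O, S.
So orange goes to O.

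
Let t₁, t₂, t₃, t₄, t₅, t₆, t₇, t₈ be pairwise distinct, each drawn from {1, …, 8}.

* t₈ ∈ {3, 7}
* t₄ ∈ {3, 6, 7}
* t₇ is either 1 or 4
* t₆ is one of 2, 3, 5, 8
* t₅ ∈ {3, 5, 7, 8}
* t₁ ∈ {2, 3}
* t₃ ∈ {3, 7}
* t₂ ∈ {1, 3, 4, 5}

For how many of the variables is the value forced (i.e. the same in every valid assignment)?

The 8 variables together cover exactly {1, 2, 3, 4, 5, 6, 7, 8} — 8 values for 8 variables — and 6 appears only in t₄'s list, so t₄ = 6.
The 2 variables t₃ and t₈ are confined to {3, 7}, which locks those values in; drop them from t₁, t₂, t₅, t₆.
t₁'s domain is down to {2}, so t₁ = 2. Strike 2 from t₆.
The 2 variables t₅ and t₆ are confined to {5, 8}, which locks those values in; drop them from t₂.
Determined: t₁=2, t₄=6. The other variables each still have more than one consistent value. That makes 2.

2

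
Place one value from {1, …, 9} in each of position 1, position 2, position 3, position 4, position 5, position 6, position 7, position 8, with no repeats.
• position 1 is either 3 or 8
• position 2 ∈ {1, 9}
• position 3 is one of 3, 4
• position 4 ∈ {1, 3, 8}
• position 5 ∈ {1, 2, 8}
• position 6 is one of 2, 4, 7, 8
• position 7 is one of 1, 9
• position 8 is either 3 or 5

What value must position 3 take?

4

The 8 variables draw from only 8 values {1, 2, 3, 4, 5, 7, 8, 9}, so each is used; only position 8 can be 5, hence position 8 = 5.
Among the 7 still-open variables, 7 fits only position 6 (and all 7 values in {1, 2, 3, 4, 7, 8, 9} must be used), so position 6 = 7.
The 6 still-open variables together cover exactly {1, 2, 3, 4, 8, 9} — 6 values for 6 variables — and 2 appears only in position 5's list, so position 5 = 2.
Among the 5 still-open variables, 4 fits only position 3 (and all 5 values in {1, 3, 4, 8, 9} must be used), so position 3 = 4.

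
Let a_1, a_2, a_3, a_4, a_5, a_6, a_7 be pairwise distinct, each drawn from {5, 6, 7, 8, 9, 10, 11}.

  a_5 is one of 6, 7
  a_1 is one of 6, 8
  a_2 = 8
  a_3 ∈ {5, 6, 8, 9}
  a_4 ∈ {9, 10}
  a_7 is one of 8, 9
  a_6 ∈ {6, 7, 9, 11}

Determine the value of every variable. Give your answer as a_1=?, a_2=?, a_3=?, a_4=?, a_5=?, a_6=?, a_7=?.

a_2 must be 8 (only option left). Strike 8 from a_1, a_3, a_7.
a_7's domain is down to {9}, so a_7 = 9. So a_3, a_4, a_6 can't be 9.
a_1 has just one choice, so a_1 = 6. So a_3, a_5, a_6 can't be 6.
a_3's domain is down to {5}, so a_3 = 5.
a_4 must be 10 (only option left).
a_5 has just one choice, so a_5 = 7. Remove 7 from a_6.
a_6's domain is down to {11}, so a_6 = 11.

a_1=6, a_2=8, a_3=5, a_4=10, a_5=7, a_6=11, a_7=9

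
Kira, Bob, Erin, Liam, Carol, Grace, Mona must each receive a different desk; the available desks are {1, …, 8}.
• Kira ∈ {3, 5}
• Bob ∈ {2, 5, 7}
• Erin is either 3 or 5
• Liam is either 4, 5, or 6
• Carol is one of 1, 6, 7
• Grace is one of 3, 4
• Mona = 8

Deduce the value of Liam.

6

Mona's domain is down to {8}, so Mona = 8.
Kira and Erin between them cover only {3, 5} — a naked pair. Remove those values from Bob, Liam, Grace.
Grace has just one choice, so Grace = 4. Remove 4 from Liam.
So Liam = 6.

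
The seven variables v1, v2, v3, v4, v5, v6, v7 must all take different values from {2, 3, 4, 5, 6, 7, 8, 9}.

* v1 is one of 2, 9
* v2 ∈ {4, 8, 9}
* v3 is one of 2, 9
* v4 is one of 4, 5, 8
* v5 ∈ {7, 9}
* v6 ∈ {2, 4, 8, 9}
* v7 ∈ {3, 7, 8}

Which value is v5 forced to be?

Among the 7 variables, 3 fits only v7 (and all 7 values in {2, 3, 4, 5, 7, 8, 9} must be used), so v7 = 3.
The 6 still-open variables together cover exactly {2, 4, 5, 7, 8, 9} — 6 values for 6 variables — and 5 appears only in v4's list, so v4 = 5.
The 5 still-open variables together cover exactly {2, 4, 7, 8, 9} — 5 values for 5 variables — and 7 appears only in v5's list, so v5 = 7.

7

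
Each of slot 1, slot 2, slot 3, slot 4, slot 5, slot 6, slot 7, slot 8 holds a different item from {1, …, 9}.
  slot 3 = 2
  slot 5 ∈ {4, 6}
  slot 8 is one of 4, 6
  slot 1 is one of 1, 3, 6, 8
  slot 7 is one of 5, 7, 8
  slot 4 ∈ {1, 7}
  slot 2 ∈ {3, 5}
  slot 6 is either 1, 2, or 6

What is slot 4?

7

slot 3's domain is down to {2}, so slot 3 = 2. So slot 6 can't be 2.
slot 5 and slot 8 between them cover only {4, 6} — a naked pair. Remove those values from slot 1, slot 6.
slot 6's domain is down to {1}, so slot 6 = 1. Strike 1 from slot 1, slot 4.
So slot 4 = 7.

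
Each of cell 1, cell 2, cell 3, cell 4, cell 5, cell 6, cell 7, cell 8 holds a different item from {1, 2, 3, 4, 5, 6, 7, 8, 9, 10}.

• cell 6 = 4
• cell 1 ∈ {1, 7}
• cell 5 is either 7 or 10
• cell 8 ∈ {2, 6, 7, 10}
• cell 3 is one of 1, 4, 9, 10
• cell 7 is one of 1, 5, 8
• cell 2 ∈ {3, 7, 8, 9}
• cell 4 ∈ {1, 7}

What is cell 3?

cell 6 has just one choice, so cell 6 = 4. Strike 4 from cell 3.
cell 1 and cell 4 between them cover only {1, 7} — a naked pair. Remove those values from cell 2, cell 3, cell 5, cell 7, cell 8.
That leaves cell 5 = 10. Strike 10 from cell 3, cell 8.
So cell 3 = 9.

9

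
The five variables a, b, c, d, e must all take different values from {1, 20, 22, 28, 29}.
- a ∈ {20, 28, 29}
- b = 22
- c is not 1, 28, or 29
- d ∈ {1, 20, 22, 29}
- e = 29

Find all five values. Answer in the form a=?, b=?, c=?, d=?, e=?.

b must be 22 (only option left). Eliminate 22 elsewhere: c, d.
c must be 20 (only option left). Strike 20 from a, d.
e must be 29 (only option left). Eliminate 29 elsewhere: a, d.
That leaves a = 28.
d has just one choice, so d = 1.

a=28, b=22, c=20, d=1, e=29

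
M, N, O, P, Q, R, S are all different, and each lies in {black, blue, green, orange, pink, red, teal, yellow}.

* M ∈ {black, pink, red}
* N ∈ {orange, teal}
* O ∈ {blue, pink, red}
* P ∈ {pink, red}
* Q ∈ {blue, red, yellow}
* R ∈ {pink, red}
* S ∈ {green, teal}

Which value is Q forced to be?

yellow

The 2 variables P and R are confined to {pink, red}, which locks those values in; drop them from M, O, Q.
That leaves M = black.
O's domain is down to {blue}, so O = blue. So Q can't be blue.
So Q = yellow.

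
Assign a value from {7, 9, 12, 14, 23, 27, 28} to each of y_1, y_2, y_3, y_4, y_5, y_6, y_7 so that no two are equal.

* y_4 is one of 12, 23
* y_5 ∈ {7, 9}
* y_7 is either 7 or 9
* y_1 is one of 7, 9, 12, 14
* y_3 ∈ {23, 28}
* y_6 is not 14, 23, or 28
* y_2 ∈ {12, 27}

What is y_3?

The 7 variables together cover exactly {7, 9, 12, 14, 23, 27, 28} — 7 values for 7 variables — and 14 appears only in y_1's list, so y_1 = 14.
The 6 still-open variables together cover exactly {7, 9, 12, 23, 27, 28} — 6 values for 6 variables — and 28 appears only in y_3's list, so y_3 = 28.

28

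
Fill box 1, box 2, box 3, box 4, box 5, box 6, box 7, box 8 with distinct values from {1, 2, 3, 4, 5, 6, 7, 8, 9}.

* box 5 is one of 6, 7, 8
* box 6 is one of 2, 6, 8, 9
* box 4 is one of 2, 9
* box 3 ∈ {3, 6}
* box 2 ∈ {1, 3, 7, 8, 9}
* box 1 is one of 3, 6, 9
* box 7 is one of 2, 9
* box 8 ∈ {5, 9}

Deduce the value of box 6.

The 8 variables draw from only 8 values {1, 2, 3, 5, 6, 7, 8, 9}, so each is used; only box 2 can be 1, hence box 2 = 1.
The 7 still-open variables together cover exactly {2, 3, 5, 6, 7, 8, 9} — 7 values for 7 variables — and 5 appears only in box 8's list, so box 8 = 5.
The 6 still-open variables together cover exactly {2, 3, 6, 7, 8, 9} — 6 values for 6 variables — and 7 appears only in box 5's list, so box 5 = 7.
The 5 still-open variables draw from only 5 values {2, 3, 6, 8, 9}, so each is used; only box 6 can be 8, hence box 6 = 8.

8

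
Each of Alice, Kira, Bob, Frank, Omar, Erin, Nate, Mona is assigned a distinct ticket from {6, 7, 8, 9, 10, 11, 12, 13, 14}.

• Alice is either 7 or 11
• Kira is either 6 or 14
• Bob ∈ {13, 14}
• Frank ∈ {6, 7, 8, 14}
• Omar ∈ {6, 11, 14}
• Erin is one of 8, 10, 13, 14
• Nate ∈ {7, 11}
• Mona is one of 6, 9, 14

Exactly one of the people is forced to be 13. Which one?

Bob

The 8 variables draw from only 8 values {6, 7, 8, 9, 10, 11, 13, 14}, so each is used; only Mona can be 9, hence Mona = 9.
The 7 still-open variables draw from only 7 values {6, 7, 8, 10, 11, 13, 14}, so each is used; only Erin can be 10, hence Erin = 10.
The 6 still-open variables together cover exactly {6, 7, 8, 11, 13, 14} — 6 values for 6 variables — and 8 appears only in Frank's list, so Frank = 8.
The 5 still-open variables draw from only 5 values {6, 7, 11, 13, 14}, so each is used; only Bob can be 13, hence Bob = 13.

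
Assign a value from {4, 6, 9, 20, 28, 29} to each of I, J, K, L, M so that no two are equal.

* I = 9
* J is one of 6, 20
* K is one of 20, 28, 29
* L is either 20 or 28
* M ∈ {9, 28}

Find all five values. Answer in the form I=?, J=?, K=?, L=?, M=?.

I=9, J=6, K=29, L=20, M=28

I has just one choice, so I = 9. Eliminate 9 elsewhere: M.
M must be 28 (only option left). Eliminate 28 elsewhere: K, L.
L's domain is down to {20}, so L = 20. Eliminate 20 elsewhere: J, K.
J's domain is down to {6}, so J = 6.
K must be 29 (only option left).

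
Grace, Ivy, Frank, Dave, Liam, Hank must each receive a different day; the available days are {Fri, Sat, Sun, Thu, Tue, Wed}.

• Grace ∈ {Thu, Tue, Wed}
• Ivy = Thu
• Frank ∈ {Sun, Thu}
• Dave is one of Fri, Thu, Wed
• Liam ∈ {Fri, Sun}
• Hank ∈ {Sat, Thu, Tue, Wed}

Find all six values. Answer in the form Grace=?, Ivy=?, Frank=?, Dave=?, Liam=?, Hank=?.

Grace=Tue, Ivy=Thu, Frank=Sun, Dave=Wed, Liam=Fri, Hank=Sat

Ivy's domain is down to {Thu}, so Ivy = Thu. Strike Thu from Grace, Frank, Dave, Hank.
Frank has just one choice, so Frank = Sun. Eliminate Sun elsewhere: Liam.
Liam has just one choice, so Liam = Fri. Remove Fri from Dave.
Dave has just one choice, so Dave = Wed. So Grace, Hank can't be Wed.
Grace must be Tue (only option left). Strike Tue from Hank.
Hank must be Sat (only option left).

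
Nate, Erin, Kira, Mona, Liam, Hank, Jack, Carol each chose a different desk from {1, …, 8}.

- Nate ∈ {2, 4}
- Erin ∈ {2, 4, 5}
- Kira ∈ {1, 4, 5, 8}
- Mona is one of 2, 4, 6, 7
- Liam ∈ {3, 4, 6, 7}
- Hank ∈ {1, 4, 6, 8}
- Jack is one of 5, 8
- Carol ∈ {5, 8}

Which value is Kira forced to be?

The 8 variables together cover exactly {1, 2, 3, 4, 5, 6, 7, 8} — 8 values for 8 variables — and 3 appears only in Liam's list, so Liam = 3.
The 7 still-open variables together cover exactly {1, 2, 4, 5, 6, 7, 8} — 7 values for 7 variables — and 7 appears only in Mona's list, so Mona = 7.
The 6 still-open variables together cover exactly {1, 2, 4, 5, 6, 8} — 6 values for 6 variables — and 6 appears only in Hank's list, so Hank = 6.
Among the 5 still-open variables, 1 fits only Kira (and all 5 values in {1, 2, 4, 5, 8} must be used), so Kira = 1.

1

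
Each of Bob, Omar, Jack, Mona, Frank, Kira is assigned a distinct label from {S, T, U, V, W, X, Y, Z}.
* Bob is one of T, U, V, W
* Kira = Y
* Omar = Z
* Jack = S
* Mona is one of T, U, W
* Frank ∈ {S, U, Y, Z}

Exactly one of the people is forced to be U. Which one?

Omar's domain is down to {Z}, so Omar = Z. Remove Z from Frank.
Jack has just one choice, so Jack = S. Eliminate S elsewhere: Frank.
Kira has just one choice, so Kira = Y. Eliminate Y elsewhere: Frank.
So U goes to Frank.

Frank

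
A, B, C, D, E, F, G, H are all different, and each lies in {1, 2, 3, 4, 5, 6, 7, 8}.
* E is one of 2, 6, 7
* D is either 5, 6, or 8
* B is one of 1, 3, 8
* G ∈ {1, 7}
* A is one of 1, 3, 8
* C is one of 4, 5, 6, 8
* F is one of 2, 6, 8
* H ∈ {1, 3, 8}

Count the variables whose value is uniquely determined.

3

The 8 variables together cover exactly {1, 2, 3, 4, 5, 6, 7, 8} — 8 values for 8 variables — and 4 appears only in C's list, so C = 4.
The 7 still-open variables draw from only 7 values {1, 2, 3, 5, 6, 7, 8}, so each is used; only D can be 5, hence D = 5.
A, B, H between them cover only {1, 3, 8} — a naked triple. Remove those values from F, G.
That leaves G = 7. So E can't be 7.
Determined: C=4, D=5, G=7. The other variables each still have more than one consistent value. That makes 3.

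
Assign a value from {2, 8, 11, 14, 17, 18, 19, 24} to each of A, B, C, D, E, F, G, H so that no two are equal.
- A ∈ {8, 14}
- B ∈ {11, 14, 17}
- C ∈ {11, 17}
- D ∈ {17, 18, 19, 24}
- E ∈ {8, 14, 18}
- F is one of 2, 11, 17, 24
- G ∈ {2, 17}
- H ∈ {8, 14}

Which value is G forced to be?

Among the 8 variables, 19 fits only D (and all 8 values in {2, 8, 11, 14, 17, 18, 19, 24} must be used), so D = 19.
Among the 7 still-open variables, 18 fits only E (and all 7 values in {2, 8, 11, 14, 17, 18, 24} must be used), so E = 18.
The 6 still-open variables draw from only 6 values {2, 8, 11, 14, 17, 24}, so each is used; only F can be 24, hence F = 24.
The 5 still-open variables together cover exactly {2, 8, 11, 14, 17} — 5 values for 5 variables — and 2 appears only in G's list, so G = 2.

2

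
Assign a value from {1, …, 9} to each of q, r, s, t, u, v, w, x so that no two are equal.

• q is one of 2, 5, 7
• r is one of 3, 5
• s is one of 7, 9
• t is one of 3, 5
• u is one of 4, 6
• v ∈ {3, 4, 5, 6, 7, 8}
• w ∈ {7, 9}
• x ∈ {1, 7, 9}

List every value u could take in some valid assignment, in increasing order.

4, 6

r and t between them cover only {3, 5} — a naked pair. Remove those values from q, v.
s and w share exactly the 2 values {7, 9}; by pigeonhole those values go to them, so strike 7, 9 from q, v, x.
q must be 2 (only option left).
x must be 1 (only option left).
No further eliminations apply; u can still be any of 4, 6.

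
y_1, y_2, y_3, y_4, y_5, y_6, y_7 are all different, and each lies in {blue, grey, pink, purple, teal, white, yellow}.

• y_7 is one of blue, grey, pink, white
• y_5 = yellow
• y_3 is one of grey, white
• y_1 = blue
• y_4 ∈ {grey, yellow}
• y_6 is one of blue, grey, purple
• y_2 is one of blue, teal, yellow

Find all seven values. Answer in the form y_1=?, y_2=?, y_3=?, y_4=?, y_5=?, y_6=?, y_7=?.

y_1=blue, y_2=teal, y_3=white, y_4=grey, y_5=yellow, y_6=purple, y_7=pink

y_1's domain is down to {blue}, so y_1 = blue. Strike blue from y_2, y_6, y_7.
y_5 has just one choice, so y_5 = yellow. Remove yellow from y_2, y_4.
That leaves y_2 = teal.
y_4 has just one choice, so y_4 = grey. So y_3, y_6, y_7 can't be grey.
y_6 has just one choice, so y_6 = purple.
y_3 must be white (only option left). So y_7 can't be white.
That leaves y_7 = pink.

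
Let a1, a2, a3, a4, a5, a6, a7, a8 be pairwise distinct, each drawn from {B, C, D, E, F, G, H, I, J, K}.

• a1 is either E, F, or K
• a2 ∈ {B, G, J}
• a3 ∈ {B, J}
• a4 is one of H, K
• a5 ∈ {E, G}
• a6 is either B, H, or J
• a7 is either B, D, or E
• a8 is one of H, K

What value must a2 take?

G

The 8 variables draw from only 8 values {B, D, E, F, G, H, J, K}, so each is used; only a7 can be D, hence a7 = D.
The 7 still-open variables draw from only 7 values {B, E, F, G, H, J, K}, so each is used; only a1 can be F, hence a1 = F.
Among the 6 still-open variables, E fits only a5 (and all 6 values in {B, E, G, H, J, K} must be used), so a5 = E.
The 5 still-open variables together cover exactly {B, G, H, J, K} — 5 values for 5 variables — and G appears only in a2's list, so a2 = G.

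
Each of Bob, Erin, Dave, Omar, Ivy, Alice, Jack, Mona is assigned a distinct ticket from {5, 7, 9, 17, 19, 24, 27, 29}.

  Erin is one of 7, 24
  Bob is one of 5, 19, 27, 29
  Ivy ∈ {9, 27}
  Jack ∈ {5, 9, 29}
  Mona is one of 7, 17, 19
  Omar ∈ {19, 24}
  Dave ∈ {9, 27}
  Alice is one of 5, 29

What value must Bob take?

19

The 8 variables together cover exactly {5, 7, 9, 17, 19, 24, 27, 29} — 8 values for 8 variables — and 17 appears only in Mona's list, so Mona = 17.
The 7 still-open variables draw from only 7 values {5, 7, 9, 19, 24, 27, 29}, so each is used; only Erin can be 7, hence Erin = 7.
Among the 6 still-open variables, 24 fits only Omar (and all 6 values in {5, 9, 19, 24, 27, 29} must be used), so Omar = 24.
The 5 still-open variables draw from only 5 values {5, 9, 19, 27, 29}, so each is used; only Bob can be 19, hence Bob = 19.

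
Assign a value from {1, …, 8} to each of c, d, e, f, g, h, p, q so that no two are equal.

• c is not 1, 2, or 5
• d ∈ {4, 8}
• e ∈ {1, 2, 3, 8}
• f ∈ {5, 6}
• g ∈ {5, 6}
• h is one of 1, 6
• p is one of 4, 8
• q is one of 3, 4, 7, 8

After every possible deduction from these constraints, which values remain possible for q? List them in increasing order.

3, 7

The 8 variables draw from only 8 values {1, 2, 3, 4, 5, 6, 7, 8}, so each is used; only e can be 2, hence e = 2.
The 7 still-open variables together cover exactly {1, 3, 4, 5, 6, 7, 8} — 7 values for 7 variables — and 1 appears only in h's list, so h = 1.
d and p share exactly the 2 values {4, 8}; by pigeonhole those values go to them, so strike 4, 8 from c, q.
f and g between them cover only {5, 6} — a naked pair. Remove those values from c.
No further eliminations apply; q can still be any of 3, 7.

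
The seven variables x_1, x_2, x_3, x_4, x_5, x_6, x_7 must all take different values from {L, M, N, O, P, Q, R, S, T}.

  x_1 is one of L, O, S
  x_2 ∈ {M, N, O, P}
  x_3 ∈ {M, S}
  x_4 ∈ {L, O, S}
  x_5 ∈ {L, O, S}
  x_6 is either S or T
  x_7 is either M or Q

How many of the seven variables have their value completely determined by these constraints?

The 3 variables x_1, x_4, x_5 are confined to {L, O, S}, which locks those values in; drop them from x_2, x_3, x_6.
That leaves x_3 = M. So x_2, x_7 can't be M.
x_6 has just one choice, so x_6 = T.
x_7 has just one choice, so x_7 = Q.
Determined: x_3=M, x_6=T, x_7=Q. The other variables each still have more than one consistent value. That makes 3.

3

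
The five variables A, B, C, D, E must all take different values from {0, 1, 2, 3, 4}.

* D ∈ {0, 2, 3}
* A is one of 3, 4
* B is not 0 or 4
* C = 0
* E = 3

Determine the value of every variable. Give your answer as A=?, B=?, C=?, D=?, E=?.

A=4, B=1, C=0, D=2, E=3

C must be 0 (only option left). So D can't be 0.
E must be 3 (only option left). Strike 3 from A, B, D.
That leaves A = 4.
That leaves D = 2. Eliminate 2 elsewhere: B.
B must be 1 (only option left).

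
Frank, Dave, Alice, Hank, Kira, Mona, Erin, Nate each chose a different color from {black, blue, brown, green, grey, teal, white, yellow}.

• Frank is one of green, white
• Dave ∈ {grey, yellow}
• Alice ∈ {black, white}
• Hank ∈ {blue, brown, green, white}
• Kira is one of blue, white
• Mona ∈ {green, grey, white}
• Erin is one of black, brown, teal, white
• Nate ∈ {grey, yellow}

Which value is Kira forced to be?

blue

The 8 variables draw from only 8 values {black, blue, brown, green, grey, teal, white, yellow}, so each is used; only Erin can be teal, hence Erin = teal.
Among the 7 still-open variables, black fits only Alice (and all 7 values in {black, blue, brown, green, grey, white, yellow} must be used), so Alice = black.
The 6 still-open variables together cover exactly {blue, brown, green, grey, white, yellow} — 6 values for 6 variables — and brown appears only in Hank's list, so Hank = brown.
The 5 still-open variables draw from only 5 values {blue, green, grey, white, yellow}, so each is used; only Kira can be blue, hence Kira = blue.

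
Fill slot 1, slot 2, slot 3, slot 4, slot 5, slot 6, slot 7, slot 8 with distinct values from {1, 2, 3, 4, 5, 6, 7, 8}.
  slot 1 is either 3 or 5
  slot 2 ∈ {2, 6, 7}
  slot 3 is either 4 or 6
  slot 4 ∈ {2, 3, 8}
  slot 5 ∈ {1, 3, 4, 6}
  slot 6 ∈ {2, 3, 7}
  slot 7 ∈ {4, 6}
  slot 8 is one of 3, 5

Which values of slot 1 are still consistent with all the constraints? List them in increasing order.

3, 5

The 8 variables together cover exactly {1, 2, 3, 4, 5, 6, 7, 8} — 8 values for 8 variables — and 1 appears only in slot 5's list, so slot 5 = 1.
The 7 still-open variables draw from only 7 values {2, 3, 4, 5, 6, 7, 8}, so each is used; only slot 4 can be 8, hence slot 4 = 8.
slot 1 and slot 8 share exactly the 2 values {3, 5}; by pigeonhole those values go to them, so strike 3, 5 from slot 6.
slot 3 and slot 7 between them cover only {4, 6} — a naked pair. Remove those values from slot 2.
No further eliminations apply; slot 1 can still be any of 3, 5.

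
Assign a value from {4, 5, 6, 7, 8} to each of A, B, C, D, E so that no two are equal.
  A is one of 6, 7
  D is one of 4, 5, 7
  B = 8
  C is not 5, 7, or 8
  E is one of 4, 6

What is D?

5

B must be 8 (only option left).
The 4 still-open variables draw from only 4 values {4, 5, 6, 7}, so each is used; only D can be 5, hence D = 5.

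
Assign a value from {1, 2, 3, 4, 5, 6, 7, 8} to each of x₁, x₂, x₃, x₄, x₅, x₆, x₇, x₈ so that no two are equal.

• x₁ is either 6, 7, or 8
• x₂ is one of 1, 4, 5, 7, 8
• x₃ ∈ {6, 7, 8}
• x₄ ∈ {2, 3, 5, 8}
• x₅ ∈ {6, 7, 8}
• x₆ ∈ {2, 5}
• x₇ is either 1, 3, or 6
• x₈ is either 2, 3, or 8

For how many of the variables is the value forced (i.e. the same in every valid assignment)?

2

Among the 8 variables, 4 fits only x₂ (and all 8 values in {1, 2, 3, 4, 5, 6, 7, 8} must be used), so x₂ = 4.
Among the 7 still-open variables, 1 fits only x₇ (and all 7 values in {1, 2, 3, 5, 6, 7, 8} must be used), so x₇ = 1.
x₁, x₃, x₅ between them cover only {6, 7, 8} — a naked triple. Remove those values from x₄, x₈.
Determined: x₂=4, x₇=1. The other variables each still have more than one consistent value. That makes 2.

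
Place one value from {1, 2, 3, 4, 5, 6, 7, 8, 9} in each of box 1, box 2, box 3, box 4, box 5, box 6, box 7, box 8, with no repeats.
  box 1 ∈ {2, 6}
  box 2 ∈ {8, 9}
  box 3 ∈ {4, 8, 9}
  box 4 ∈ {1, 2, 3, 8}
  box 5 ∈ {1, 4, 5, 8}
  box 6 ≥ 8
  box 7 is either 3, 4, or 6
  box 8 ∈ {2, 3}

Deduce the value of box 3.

Among the 8 variables, 5 fits only box 5 (and all 8 values in {1, 2, 3, 4, 5, 6, 8, 9} must be used), so box 5 = 5.
Among the 7 still-open variables, 1 fits only box 4 (and all 7 values in {1, 2, 3, 4, 6, 8, 9} must be used), so box 4 = 1.
box 2 and box 6 between them cover only {8, 9} — a naked pair. Remove those values from box 3.
So box 3 = 4.

4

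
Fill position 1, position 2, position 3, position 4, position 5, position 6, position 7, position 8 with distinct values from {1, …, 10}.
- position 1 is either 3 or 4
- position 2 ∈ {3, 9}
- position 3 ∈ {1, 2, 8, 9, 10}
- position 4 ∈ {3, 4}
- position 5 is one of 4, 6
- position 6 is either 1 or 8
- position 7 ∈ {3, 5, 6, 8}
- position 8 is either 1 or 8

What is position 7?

5

position 1 and position 4 between them cover only {3, 4} — a naked pair. Remove those values from position 2, position 5, position 7.
position 2's domain is down to {9}, so position 2 = 9. Eliminate 9 elsewhere: position 3.
position 5's domain is down to {6}, so position 5 = 6. Eliminate 6 elsewhere: position 7.
The 2 variables position 6 and position 8 are confined to {1, 8}, which locks those values in; drop them from position 3, position 7.
So position 7 = 5.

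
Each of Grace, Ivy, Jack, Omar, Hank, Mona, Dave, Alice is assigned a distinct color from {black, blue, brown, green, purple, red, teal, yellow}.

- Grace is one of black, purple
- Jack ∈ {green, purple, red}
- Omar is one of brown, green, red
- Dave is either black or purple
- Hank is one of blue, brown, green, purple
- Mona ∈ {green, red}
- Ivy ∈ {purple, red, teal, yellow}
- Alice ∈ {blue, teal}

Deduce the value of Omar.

brown

The 8 variables draw from only 8 values {black, blue, brown, green, purple, red, teal, yellow}, so each is used; only Ivy can be yellow, hence Ivy = yellow.
The 7 still-open variables draw from only 7 values {black, blue, brown, green, purple, red, teal}, so each is used; only Alice can be teal, hence Alice = teal.
The 6 still-open variables together cover exactly {black, blue, brown, green, purple, red} — 6 values for 6 variables — and blue appears only in Hank's list, so Hank = blue.
The 5 still-open variables together cover exactly {black, brown, green, purple, red} — 5 values for 5 variables — and brown appears only in Omar's list, so Omar = brown.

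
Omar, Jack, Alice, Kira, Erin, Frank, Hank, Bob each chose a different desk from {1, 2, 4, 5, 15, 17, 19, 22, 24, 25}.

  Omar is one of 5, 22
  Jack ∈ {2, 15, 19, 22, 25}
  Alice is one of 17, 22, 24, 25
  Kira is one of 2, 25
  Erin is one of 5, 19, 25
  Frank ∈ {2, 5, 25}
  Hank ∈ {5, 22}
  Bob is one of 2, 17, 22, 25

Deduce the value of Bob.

17

The 8 variables draw from only 8 values {2, 5, 15, 17, 19, 22, 24, 25}, so each is used; only Jack can be 15, hence Jack = 15.
The 7 still-open variables together cover exactly {2, 5, 17, 19, 22, 24, 25} — 7 values for 7 variables — and 19 appears only in Erin's list, so Erin = 19.
The 6 still-open variables draw from only 6 values {2, 5, 17, 22, 24, 25}, so each is used; only Alice can be 24, hence Alice = 24.
Among the 5 still-open variables, 17 fits only Bob (and all 5 values in {2, 5, 17, 22, 25} must be used), so Bob = 17.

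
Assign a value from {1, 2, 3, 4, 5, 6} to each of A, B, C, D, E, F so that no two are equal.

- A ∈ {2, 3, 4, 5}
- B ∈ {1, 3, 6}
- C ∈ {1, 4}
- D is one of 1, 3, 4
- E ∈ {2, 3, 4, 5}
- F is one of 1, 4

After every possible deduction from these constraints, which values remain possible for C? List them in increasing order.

1, 4

The 6 variables draw from only 6 values {1, 2, 3, 4, 5, 6}, so each is used; only B can be 6, hence B = 6.
C and F between them cover only {1, 4} — a naked pair. Remove those values from A, D, E.
D's domain is down to {3}, so D = 3. Eliminate 3 elsewhere: A, E.
No further eliminations apply; C can still be any of 1, 4.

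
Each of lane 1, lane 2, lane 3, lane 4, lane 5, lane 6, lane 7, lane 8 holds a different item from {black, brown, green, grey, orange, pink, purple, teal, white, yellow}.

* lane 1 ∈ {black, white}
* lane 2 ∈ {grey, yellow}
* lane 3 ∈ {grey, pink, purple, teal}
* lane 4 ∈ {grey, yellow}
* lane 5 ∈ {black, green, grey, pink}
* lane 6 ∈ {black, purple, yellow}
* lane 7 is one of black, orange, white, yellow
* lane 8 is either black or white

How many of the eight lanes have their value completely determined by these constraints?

2

The 2 variables lane 1 and lane 8 are confined to {black, white}, which locks those values in; drop them from lane 5, lane 6, lane 7.
lane 2 and lane 4 share exactly the 2 values {grey, yellow}; by pigeonhole those values go to them, so strike grey, yellow from lane 3, lane 5, lane 6, lane 7.
That leaves lane 6 = purple. Eliminate purple elsewhere: lane 3.
That leaves lane 7 = orange.
Determined: lane 6=purple, lane 7=orange. The other lanes each still have more than one consistent value. That makes 2.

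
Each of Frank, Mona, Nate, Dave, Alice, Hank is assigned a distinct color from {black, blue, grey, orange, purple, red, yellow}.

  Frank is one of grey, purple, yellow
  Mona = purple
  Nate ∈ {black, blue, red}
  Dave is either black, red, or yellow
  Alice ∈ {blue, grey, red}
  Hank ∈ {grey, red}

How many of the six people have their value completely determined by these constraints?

1

Mona has just one choice, so Mona = purple. Eliminate purple elsewhere: Frank.
Determined: Mona=purple. The other people each still have more than one consistent value. That makes 1.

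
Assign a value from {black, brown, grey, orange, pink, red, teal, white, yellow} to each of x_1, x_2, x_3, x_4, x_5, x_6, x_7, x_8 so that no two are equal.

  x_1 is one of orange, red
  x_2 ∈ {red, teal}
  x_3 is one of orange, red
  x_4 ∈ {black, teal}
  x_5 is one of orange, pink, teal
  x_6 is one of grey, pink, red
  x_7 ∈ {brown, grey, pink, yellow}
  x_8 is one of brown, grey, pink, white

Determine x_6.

The 2 variables x_1 and x_3 are confined to {orange, red}, which locks those values in; drop them from x_2, x_5, x_6.
x_2 must be teal (only option left). Strike teal from x_4, x_5.
x_4 has just one choice, so x_4 = black.
x_5's domain is down to {pink}, so x_5 = pink. So x_6, x_7, x_8 can't be pink.
So x_6 = grey.

grey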